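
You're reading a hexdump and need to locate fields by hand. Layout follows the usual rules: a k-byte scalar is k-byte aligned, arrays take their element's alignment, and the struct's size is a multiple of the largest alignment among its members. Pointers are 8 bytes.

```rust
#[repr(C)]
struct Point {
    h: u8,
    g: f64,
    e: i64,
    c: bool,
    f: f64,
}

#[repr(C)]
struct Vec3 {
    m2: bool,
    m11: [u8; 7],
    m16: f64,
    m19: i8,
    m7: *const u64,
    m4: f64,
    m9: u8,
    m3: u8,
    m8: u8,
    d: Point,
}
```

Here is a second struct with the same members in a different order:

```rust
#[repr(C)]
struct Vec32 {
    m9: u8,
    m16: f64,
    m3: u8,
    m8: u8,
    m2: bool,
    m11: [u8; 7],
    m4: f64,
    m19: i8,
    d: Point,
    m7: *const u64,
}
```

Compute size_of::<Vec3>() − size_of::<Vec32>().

Point: @0: h [1B, align 1] → 1; +7 pad (align 8); @8: g [8B, align 8] → 16; @16: e [8B, align 8] → 24; @24: c [1B, align 1] → 25; +7 pad (align 8); @32: f [8B, align 8] → 40; size 40, align 8
@0: m2 [1B, align 1] → 1
@1: m11 [7B, align 1] → 8
@8: m16 [8B, align 8] → 16
@16: m19 [1B, align 1] → 17
+7 pad (align 8)
@24: m7 [8B, align 8] → 32
@32: m4 [8B, align 8] → 40
@40: m9 [1B, align 1] → 41
@41: m3 [1B, align 1] → 42
@42: m8 [1B, align 1] → 43
+5 pad (align 8)
@48: d [40B, align 8] → 88
size 88, align 8
— Vec32 —
@0: m9 [1B, align 1] → 1
+7 pad (align 8)
@8: m16 [8B, align 8] → 16
@16: m3 [1B, align 1] → 17
@17: m8 [1B, align 1] → 18
@18: m2 [1B, align 1] → 19
@19: m11 [7B, align 1] → 26
+6 pad (align 8)
@32: m4 [8B, align 8] → 40
@40: m19 [1B, align 1] → 41
+7 pad (align 8)
@48: d [40B, align 8] → 88
@88: m7 [8B, align 8] → 96
size 96, align 8
88 − 96 = -8

-8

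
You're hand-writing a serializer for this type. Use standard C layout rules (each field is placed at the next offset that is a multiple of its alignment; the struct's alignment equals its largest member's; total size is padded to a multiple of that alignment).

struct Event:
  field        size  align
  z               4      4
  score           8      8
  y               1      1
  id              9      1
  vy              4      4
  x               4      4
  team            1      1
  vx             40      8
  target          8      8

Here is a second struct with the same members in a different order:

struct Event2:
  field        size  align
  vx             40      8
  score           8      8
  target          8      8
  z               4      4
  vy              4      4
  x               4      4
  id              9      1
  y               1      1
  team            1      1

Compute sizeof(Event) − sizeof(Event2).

0..4  z  (4B, 4-aligned)
4..8  -- padding (4B)
8..16  score  (8B, 8-aligned)
16..17  y  (1B, 1-aligned)
17..26  id  (9B, 1-aligned)
26..28  -- padding (2B)
28..32  vy  (4B, 4-aligned)
32..36  x  (4B, 4-aligned)
36..37  team  (1B, 1-aligned)
37..40  -- padding (3B)
40..80  vx  (40B, 8-aligned)
80..88  target  (8B, 8-aligned)
sizeof = 88, alignof = 8
— Event2 —
0..40  vx  (40B, 8-aligned)
40..48  score  (8B, 8-aligned)
48..56  target  (8B, 8-aligned)
56..60  z  (4B, 4-aligned)
60..64  vy  (4B, 4-aligned)
64..68  x  (4B, 4-aligned)
68..77  id  (9B, 1-aligned)
77..78  y  (1B, 1-aligned)
78..79  team  (1B, 1-aligned)
79..80  -- tail padding (1B)
sizeof = 80, alignof = 8
88 − 80 = 8

8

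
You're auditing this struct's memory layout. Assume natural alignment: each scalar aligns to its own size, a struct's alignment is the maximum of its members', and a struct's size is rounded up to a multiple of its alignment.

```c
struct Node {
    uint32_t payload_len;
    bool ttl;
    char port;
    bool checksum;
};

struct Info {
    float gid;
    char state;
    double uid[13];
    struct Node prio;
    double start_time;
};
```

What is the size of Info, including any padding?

Node: payload_len at 0 (size 4, align 4) → ends 4; ttl at 4 (size 1, align 1) → ends 5; port at 5 (size 1, align 1) → ends 6; checksum at 6 (size 1, align 1) → ends 7; tail pad 1 to reach multiple of 4; total 8 bytes, alignment 4
gid at 0 (size 4, align 4) → ends 4
state at 4 (size 1, align 1) → ends 5
pad 3 to align 8 for uid
uid at 8 (size 104, align 8) → ends 112
prio at 112 (size 8, align 4) → ends 120
start_time at 120 (size 8, align 8) → ends 128
total 128 bytes, alignment 8

128 bytes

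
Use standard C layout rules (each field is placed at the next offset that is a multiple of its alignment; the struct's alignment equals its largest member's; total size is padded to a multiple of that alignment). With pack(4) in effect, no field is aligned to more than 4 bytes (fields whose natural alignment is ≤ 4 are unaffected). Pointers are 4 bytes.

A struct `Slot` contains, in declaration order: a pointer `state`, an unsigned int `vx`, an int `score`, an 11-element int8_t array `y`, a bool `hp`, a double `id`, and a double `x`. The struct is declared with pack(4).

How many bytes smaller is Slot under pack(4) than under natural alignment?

natural layout:
  0..4  state  (4B, 4-aligned)
  4..8  vx  (4B, 4-aligned)
  8..12  score  (4B, 4-aligned)
  12..23  y  (11B, 1-aligned)
  23..24  hp  (1B, 1-aligned)
  24..32  id  (8B, 8-aligned)
  32..40  x  (8B, 8-aligned)
  sizeof = 40, alignof = 8
packed(4) layout:
  0..4  state  (4B, 4-aligned)
  4..8  vx  (4B, 4-aligned)
  8..12  score  (4B, 4-aligned)
  12..23  y  (11B, 1-aligned)
  23..24  hp  (1B, 1-aligned)
  24..32  id  (8B, 4-aligned)
  32..40  x  (8B, 4-aligned)
  sizeof = 40, alignof = 4
40 − 40 = 0

0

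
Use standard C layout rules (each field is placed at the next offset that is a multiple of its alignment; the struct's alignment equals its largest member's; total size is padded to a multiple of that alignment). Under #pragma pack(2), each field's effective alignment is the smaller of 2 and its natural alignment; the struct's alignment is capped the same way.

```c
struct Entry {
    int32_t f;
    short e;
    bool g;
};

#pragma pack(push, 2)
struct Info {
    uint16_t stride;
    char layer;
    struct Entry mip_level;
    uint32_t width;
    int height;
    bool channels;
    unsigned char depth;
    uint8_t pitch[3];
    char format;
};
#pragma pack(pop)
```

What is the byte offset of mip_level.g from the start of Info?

Entry: f at 0 (size 4, align 4) → ends 4; e at 4 (size 2, align 2) → ends 6; g at 6 (size 1, align 1) → ends 7; tail pad 1 to reach multiple of 4; total 8 bytes, alignment 4
stride at 0 (size 2, align 2) → ends 2
layer at 2 (size 1, align 1) → ends 3
pad 1 to align 2 for mip_level
mip_level at 4 (size 8, align 2) → ends 12
within Entry: g at 6
4 + 6 = 10

10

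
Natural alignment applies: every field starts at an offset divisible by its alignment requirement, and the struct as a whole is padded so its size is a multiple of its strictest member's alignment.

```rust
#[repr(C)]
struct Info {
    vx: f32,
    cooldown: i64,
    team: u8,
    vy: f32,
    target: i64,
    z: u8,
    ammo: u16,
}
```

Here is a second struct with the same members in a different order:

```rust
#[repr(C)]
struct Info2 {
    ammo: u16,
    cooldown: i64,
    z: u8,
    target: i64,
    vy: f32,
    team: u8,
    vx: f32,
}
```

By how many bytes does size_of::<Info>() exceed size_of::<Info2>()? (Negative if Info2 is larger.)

@0: vx [4B, align 4] → 4
+4 pad (align 8)
@8: cooldown [8B, align 8] → 16
@16: team [1B, align 1] → 17
+3 pad (align 4)
@20: vy [4B, align 4] → 24
@24: target [8B, align 8] → 32
@32: z [1B, align 1] → 33
+1 pad (align 2)
@34: ammo [2B, align 2] → 36
+4 tail pad (align 8)
size 40, align 8
— Info2 —
@0: ammo [2B, align 2] → 2
+6 pad (align 8)
@8: cooldown [8B, align 8] → 16
@16: z [1B, align 1] → 17
+7 pad (align 8)
@24: target [8B, align 8] → 32
@32: vy [4B, align 4] → 36
@36: team [1B, align 1] → 37
+3 pad (align 4)
@40: vx [4B, align 4] → 44
+4 tail pad (align 8)
size 48, align 8
40 − 48 = -8

-8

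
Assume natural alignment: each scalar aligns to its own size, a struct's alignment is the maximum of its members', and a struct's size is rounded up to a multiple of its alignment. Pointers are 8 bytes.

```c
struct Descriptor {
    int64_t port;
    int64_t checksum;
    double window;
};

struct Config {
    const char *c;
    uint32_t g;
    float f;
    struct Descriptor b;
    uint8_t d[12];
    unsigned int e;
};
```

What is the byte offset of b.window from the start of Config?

Descriptor: 0..8  port  (8B, 8-aligned); 8..16  checksum  (8B, 8-aligned); 16..24  window  (8B, 8-aligned); sizeof = 24, alignof = 8
0..8  c  (8B, 8-aligned)
8..12  g  (4B, 4-aligned)
12..16  f  (4B, 4-aligned)
16..40  b  (24B, 8-aligned)
within Descriptor: window at 16
16 + 16 = 32

32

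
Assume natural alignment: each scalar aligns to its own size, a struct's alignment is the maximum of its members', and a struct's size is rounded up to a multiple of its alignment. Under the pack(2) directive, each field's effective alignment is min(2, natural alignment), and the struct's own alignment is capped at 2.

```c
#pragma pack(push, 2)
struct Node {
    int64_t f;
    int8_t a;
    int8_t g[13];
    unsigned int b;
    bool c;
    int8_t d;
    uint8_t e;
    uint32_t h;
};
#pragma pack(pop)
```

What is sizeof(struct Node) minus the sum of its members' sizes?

1

0..8  f  (8B, 2-aligned)
8..9  a  (1B, 1-aligned)
9..22  g  (13B, 1-aligned)
22..26  b  (4B, 2-aligned)
26..27  c  (1B, 1-aligned)
27..28  d  (1B, 1-aligned)
28..29  e  (1B, 1-aligned)
29..30  -- padding (1B)
30..34  h  (4B, 2-aligned)
sizeof = 34, alignof = 2
data bytes 33, size 34 → padding 1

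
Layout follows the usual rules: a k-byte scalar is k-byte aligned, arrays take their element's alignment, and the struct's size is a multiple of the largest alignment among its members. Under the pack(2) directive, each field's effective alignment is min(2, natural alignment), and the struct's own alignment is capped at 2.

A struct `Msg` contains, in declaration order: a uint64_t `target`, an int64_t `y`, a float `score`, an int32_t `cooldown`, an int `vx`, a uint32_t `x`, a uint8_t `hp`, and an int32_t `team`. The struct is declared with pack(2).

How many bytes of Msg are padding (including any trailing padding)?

target at 0 (size 8, align 2) → ends 8
y at 8 (size 8, align 2) → ends 16
score at 16 (size 4, align 2) → ends 20
cooldown at 20 (size 4, align 2) → ends 24
vx at 24 (size 4, align 2) → ends 28
x at 28 (size 4, align 2) → ends 32
hp at 32 (size 1, align 1) → ends 33
pad 1 to align 2 for team
team at 34 (size 4, align 2) → ends 38
total 38 bytes, alignment 2
data bytes 37, size 38 → padding 1

1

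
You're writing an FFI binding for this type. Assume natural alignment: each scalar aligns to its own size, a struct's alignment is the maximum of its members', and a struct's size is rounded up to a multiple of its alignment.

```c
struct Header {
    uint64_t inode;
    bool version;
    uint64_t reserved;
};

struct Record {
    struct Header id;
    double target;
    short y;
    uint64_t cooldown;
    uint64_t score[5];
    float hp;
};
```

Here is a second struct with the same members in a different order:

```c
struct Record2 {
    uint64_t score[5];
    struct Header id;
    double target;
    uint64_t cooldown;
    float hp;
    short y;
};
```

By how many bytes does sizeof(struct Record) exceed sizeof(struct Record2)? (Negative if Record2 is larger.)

Header: 0..8  inode  (8B, 8-aligned); 8..9  version  (1B, 1-aligned); 9..16  -- padding (7B); 16..24  reserved  (8B, 8-aligned); sizeof = 24, alignof = 8
0..24  id  (24B, 8-aligned)
24..32  target  (8B, 8-aligned)
32..34  y  (2B, 2-aligned)
34..40  -- padding (6B)
40..48  cooldown  (8B, 8-aligned)
48..88  score  (40B, 8-aligned)
88..92  hp  (4B, 4-aligned)
92..96  -- tail padding (4B)
sizeof = 96, alignof = 8
— Record2 —
0..40  score  (40B, 8-aligned)
40..64  id  (24B, 8-aligned)
64..72  target  (8B, 8-aligned)
72..80  cooldown  (8B, 8-aligned)
80..84  hp  (4B, 4-aligned)
84..86  y  (2B, 2-aligned)
86..88  -- tail padding (2B)
sizeof = 88, alignof = 8
96 − 88 = 8

8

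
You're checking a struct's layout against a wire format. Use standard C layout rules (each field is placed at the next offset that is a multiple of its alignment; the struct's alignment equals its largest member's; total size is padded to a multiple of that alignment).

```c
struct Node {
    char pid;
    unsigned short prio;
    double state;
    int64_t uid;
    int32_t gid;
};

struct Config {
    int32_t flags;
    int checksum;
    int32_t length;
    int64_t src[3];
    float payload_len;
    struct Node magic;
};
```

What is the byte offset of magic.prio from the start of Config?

Node: 0..1  pid  (1B, 1-aligned); 1..2  -- padding (1B); 2..4  prio  (2B, 2-aligned); 4..8  -- padding (4B); 8..16  state  (8B, 8-aligned); 16..24  uid  (8B, 8-aligned); 24..28  gid  (4B, 4-aligned); 28..32  -- tail padding (4B); sizeof = 32, alignof = 8
0..4  flags  (4B, 4-aligned)
4..8  checksum  (4B, 4-aligned)
8..12  length  (4B, 4-aligned)
12..16  -- padding (4B)
16..40  src  (24B, 8-aligned)
40..44  payload_len  (4B, 4-aligned)
44..48  -- padding (4B)
48..80  magic  (32B, 8-aligned)
within Node: prio at 2
48 + 2 = 50

50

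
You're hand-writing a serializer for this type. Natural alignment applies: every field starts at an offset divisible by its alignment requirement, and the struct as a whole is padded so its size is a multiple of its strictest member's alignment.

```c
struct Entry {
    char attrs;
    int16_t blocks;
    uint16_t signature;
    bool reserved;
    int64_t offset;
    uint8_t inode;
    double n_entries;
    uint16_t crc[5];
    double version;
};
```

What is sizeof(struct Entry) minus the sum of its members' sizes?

15

attrs at 0 (size 1, align 1) → ends 1
pad 1 to align 2 for blocks
blocks at 2 (size 2, align 2) → ends 4
signature at 4 (size 2, align 2) → ends 6
reserved at 6 (size 1, align 1) → ends 7
pad 1 to align 8 for offset
offset at 8 (size 8, align 8) → ends 16
inode at 16 (size 1, align 1) → ends 17
pad 7 to align 8 for n_entries
n_entries at 24 (size 8, align 8) → ends 32
crc at 32 (size 10, align 2) → ends 42
pad 6 to align 8 for version
version at 48 (size 8, align 8) → ends 56
total 56 bytes, alignment 8
data bytes 41, size 56 → padding 15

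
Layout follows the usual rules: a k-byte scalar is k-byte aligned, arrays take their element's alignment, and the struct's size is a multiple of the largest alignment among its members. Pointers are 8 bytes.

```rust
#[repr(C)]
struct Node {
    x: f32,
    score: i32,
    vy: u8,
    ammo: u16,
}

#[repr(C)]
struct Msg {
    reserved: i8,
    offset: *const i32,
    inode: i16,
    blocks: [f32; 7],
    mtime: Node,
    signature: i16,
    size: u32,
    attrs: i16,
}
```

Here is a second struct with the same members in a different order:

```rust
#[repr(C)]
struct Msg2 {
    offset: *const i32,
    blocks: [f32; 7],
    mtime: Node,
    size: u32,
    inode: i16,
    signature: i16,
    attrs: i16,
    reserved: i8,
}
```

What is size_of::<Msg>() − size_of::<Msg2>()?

Node: 0..4  x  (4B, 4-aligned); 4..8  score  (4B, 4-aligned); 8..9  vy  (1B, 1-aligned); 9..10  -- padding (1B); 10..12  ammo  (2B, 2-aligned); sizeof = 12, alignof = 4
0..1  reserved  (1B, 1-aligned)
1..8  -- padding (7B)
8..16  offset  (8B, 8-aligned)
16..18  inode  (2B, 2-aligned)
18..20  -- padding (2B)
20..48  blocks  (28B, 4-aligned)
48..60  mtime  (12B, 4-aligned)
60..62  signature  (2B, 2-aligned)
62..64  -- padding (2B)
64..68  size  (4B, 4-aligned)
68..70  attrs  (2B, 2-aligned)
70..72  -- tail padding (2B)
sizeof = 72, alignof = 8
— Msg2 —
0..8  offset  (8B, 8-aligned)
8..36  blocks  (28B, 4-aligned)
36..48  mtime  (12B, 4-aligned)
48..52  size  (4B, 4-aligned)
52..54  inode  (2B, 2-aligned)
54..56  signature  (2B, 2-aligned)
56..58  attrs  (2B, 2-aligned)
58..59  reserved  (1B, 1-aligned)
59..64  -- tail padding (5B)
sizeof = 64, alignof = 8
72 − 64 = 8

8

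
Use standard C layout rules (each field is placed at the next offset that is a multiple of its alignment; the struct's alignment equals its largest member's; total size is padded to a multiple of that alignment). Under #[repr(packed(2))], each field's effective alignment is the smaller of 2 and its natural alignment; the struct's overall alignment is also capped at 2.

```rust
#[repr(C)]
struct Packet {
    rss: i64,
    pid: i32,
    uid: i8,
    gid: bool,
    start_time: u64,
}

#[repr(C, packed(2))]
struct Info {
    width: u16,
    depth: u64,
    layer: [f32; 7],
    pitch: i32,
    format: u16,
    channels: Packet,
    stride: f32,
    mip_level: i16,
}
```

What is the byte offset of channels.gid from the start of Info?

Packet: @0: rss [8B, align 8] → 8; @8: pid [4B, align 4] → 12; @12: uid [1B, align 1] → 13; @13: gid [1B, align 1] → 14; +2 pad (align 8); @16: start_time [8B, align 8] → 24; size 24, align 8
@0: width [2B, align 2] → 2
@2: depth [8B, align 2] → 10
@10: layer [28B, align 2] → 38
@38: pitch [4B, align 2] → 42
@42: format [2B, align 2] → 44
@44: channels [24B, align 2] → 68
within Packet: gid at 13
44 + 13 = 57

57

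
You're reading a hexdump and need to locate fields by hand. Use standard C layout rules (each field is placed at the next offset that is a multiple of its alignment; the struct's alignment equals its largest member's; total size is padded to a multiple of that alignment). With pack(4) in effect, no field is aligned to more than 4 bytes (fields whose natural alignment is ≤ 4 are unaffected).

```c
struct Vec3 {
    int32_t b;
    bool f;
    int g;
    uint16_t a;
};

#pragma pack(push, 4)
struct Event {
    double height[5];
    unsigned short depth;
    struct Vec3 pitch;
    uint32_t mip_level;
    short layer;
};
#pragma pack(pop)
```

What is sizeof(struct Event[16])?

Vec3: @0: b [4B, align 4] → 4; @4: f [1B, align 1] → 5; +3 pad (align 4); @8: g [4B, align 4] → 12; @12: a [2B, align 2] → 14; +2 tail pad (align 4); size 16, align 4
@0: height [40B, align 4] → 40
@40: depth [2B, align 2] → 42
+2 pad (align 4)
@44: pitch [16B, align 4] → 60
@60: mip_level [4B, align 4] → 64
@64: layer [2B, align 2] → 66
+2 tail pad (align 4)
size 68, align 4
array of 16: 16 × 68 = 1088

1088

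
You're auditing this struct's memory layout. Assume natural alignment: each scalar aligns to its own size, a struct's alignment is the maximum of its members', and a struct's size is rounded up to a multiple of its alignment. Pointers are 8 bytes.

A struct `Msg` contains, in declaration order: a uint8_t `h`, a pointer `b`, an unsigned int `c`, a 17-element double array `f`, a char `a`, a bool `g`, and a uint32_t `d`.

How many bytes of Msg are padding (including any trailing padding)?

0..1  h  (1B, 1-aligned)
1..8  -- padding (7B)
8..16  b  (8B, 8-aligned)
16..20  c  (4B, 4-aligned)
20..24  -- padding (4B)
24..160  f  (136B, 8-aligned)
160..161  a  (1B, 1-aligned)
161..162  g  (1B, 1-aligned)
162..164  -- padding (2B)
164..168  d  (4B, 4-aligned)
sizeof = 168, alignof = 8
data bytes 155, size 168 → padding 13

13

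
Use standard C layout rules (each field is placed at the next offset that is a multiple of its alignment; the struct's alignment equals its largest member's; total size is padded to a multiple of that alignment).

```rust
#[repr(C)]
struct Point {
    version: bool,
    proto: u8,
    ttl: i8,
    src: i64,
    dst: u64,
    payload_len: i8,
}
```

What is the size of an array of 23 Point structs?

736

0..1  version  (1B, 1-aligned)
1..2  proto  (1B, 1-aligned)
2..3  ttl  (1B, 1-aligned)
3..8  -- padding (5B)
8..16  src  (8B, 8-aligned)
16..24  dst  (8B, 8-aligned)
24..25  payload_len  (1B, 1-aligned)
25..32  -- tail padding (7B)
sizeof = 32, alignof = 8
array of 23: 23 × 32 = 736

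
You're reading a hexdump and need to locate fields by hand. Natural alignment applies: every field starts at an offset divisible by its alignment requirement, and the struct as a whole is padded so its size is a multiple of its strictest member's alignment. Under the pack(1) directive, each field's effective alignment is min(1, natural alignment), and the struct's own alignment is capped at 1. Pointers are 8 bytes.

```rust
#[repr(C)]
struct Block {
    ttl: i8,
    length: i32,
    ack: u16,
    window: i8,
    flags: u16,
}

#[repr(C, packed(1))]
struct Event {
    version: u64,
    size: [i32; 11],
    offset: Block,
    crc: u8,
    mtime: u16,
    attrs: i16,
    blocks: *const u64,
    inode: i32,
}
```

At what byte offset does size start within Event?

8

Block: 0..1  ttl  (1B, 1-aligned); 1..4  -- padding (3B); 4..8  length  (4B, 4-aligned); 8..10  ack  (2B, 2-aligned); 10..11  window  (1B, 1-aligned); 11..12  -- padding (1B); 12..14  flags  (2B, 2-aligned); 14..16  -- tail padding (2B); sizeof = 16, alignof = 4
0..8  version  (8B, 1-aligned)
8..52  size  (44B, 1-aligned)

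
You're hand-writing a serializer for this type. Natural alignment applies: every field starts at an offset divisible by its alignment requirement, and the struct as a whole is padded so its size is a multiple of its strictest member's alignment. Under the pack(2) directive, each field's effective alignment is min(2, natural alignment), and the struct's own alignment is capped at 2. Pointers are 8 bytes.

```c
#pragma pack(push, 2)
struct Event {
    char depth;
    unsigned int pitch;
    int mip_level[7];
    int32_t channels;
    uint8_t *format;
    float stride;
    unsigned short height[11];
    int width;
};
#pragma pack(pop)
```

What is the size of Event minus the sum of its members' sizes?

1

0..1  depth  (1B, 1-aligned)
1..2  -- padding (1B)
2..6  pitch  (4B, 2-aligned)
6..34  mip_level  (28B, 2-aligned)
34..38  channels  (4B, 2-aligned)
38..46  format  (8B, 2-aligned)
46..50  stride  (4B, 2-aligned)
50..72  height  (22B, 2-aligned)
72..76  width  (4B, 2-aligned)
sizeof = 76, alignof = 2
data bytes 75, size 76 → padding 1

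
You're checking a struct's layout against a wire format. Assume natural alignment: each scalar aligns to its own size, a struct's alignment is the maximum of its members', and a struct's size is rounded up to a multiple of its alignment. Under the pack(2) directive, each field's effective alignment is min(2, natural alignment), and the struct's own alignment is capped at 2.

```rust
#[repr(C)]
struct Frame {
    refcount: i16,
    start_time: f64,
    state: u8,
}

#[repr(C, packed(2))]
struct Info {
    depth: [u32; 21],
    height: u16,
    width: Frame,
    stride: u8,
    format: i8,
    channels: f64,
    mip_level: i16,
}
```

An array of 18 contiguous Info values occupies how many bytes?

2196

Frame: @0: refcount [2B, align 2] → 2; +6 pad (align 8); @8: start_time [8B, align 8] → 16; @16: state [1B, align 1] → 17; +7 tail pad (align 8); size 24, align 8
@0: depth [84B, align 2] → 84
@84: height [2B, align 2] → 86
@86: width [24B, align 2] → 110
@110: stride [1B, align 1] → 111
@111: format [1B, align 1] → 112
@112: channels [8B, align 2] → 120
@120: mip_level [2B, align 2] → 122
size 122, align 2
array of 18: 18 × 122 = 2196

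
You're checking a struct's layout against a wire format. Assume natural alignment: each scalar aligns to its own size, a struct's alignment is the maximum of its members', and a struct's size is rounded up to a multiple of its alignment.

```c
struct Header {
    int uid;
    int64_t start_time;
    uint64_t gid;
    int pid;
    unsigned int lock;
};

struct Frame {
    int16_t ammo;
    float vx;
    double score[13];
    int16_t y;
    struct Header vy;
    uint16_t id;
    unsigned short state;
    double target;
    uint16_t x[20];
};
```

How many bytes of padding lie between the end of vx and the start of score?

Header: uid at 0 (size 4, align 4) → ends 4; pad 4 to align 8 for start_time; start_time at 8 (size 8, align 8) → ends 16; gid at 16 (size 8, align 8) → ends 24; pid at 24 (size 4, align 4) → ends 28; lock at 28 (size 4, align 4) → ends 32; total 32 bytes, alignment 8
ammo at 0 (size 2, align 2) → ends 2
pad 2 to align 4 for vx
vx at 4 (size 4, align 4) → ends 8
score at 8 (size 104, align 8) → ends 112

0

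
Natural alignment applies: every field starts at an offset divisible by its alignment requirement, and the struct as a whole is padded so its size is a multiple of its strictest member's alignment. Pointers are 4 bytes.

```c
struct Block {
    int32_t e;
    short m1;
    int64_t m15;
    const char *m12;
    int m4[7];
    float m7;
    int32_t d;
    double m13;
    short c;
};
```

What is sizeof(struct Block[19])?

0..4  e  (4B, 4-aligned)
4..6  m1  (2B, 2-aligned)
6..8  -- padding (2B)
8..16  m15  (8B, 8-aligned)
16..20  m12  (4B, 4-aligned)
20..48  m4  (28B, 4-aligned)
48..52  m7  (4B, 4-aligned)
52..56  d  (4B, 4-aligned)
56..64  m13  (8B, 8-aligned)
64..66  c  (2B, 2-aligned)
66..72  -- tail padding (6B)
sizeof = 72, alignof = 8
array of 19: 19 × 72 = 1368

1368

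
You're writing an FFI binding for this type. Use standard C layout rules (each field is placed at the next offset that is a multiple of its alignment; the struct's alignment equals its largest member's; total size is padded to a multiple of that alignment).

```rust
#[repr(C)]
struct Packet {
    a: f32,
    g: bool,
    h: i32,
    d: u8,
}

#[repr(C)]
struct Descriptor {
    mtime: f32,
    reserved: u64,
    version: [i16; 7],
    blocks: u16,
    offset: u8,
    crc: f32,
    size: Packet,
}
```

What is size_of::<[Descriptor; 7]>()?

Packet: 0..4  a  (4B, 4-aligned); 4..5  g  (1B, 1-aligned); 5..8  -- padding (3B); 8..12  h  (4B, 4-aligned); 12..13  d  (1B, 1-aligned); 13..16  -- tail padding (3B); sizeof = 16, alignof = 4
0..4  mtime  (4B, 4-aligned)
4..8  -- padding (4B)
8..16  reserved  (8B, 8-aligned)
16..30  version  (14B, 2-aligned)
30..32  blocks  (2B, 2-aligned)
32..33  offset  (1B, 1-aligned)
33..36  -- padding (3B)
36..40  crc  (4B, 4-aligned)
40..56  size  (16B, 4-aligned)
sizeof = 56, alignof = 8
array of 7: 7 × 56 = 392

392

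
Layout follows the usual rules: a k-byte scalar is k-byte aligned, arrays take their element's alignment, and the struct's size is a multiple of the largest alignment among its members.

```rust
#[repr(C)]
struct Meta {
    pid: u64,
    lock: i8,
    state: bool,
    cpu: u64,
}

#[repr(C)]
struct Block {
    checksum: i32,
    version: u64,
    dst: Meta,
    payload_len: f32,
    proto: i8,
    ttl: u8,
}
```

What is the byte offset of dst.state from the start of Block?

25

Meta: 0..8  pid  (8B, 8-aligned); 8..9  lock  (1B, 1-aligned); 9..10  state  (1B, 1-aligned); 10..16  -- padding (6B); 16..24  cpu  (8B, 8-aligned); sizeof = 24, alignof = 8
0..4  checksum  (4B, 4-aligned)
4..8  -- padding (4B)
8..16  version  (8B, 8-aligned)
16..40  dst  (24B, 8-aligned)
within Meta: state at 9
16 + 9 = 25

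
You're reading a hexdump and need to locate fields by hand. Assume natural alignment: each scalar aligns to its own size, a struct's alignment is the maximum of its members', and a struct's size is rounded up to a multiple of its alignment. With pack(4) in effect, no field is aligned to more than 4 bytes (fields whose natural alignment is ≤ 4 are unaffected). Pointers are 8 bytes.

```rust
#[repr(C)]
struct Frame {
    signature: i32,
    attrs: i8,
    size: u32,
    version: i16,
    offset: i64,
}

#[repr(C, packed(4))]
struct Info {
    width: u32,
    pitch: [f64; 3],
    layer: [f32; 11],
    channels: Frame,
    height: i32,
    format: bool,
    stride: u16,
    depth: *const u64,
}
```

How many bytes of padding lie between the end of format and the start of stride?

1

Frame: signature at 0 (size 4, align 4) → ends 4; attrs at 4 (size 1, align 1) → ends 5; pad 3 to align 4 for size; size at 8 (size 4, align 4) → ends 12; version at 12 (size 2, align 2) → ends 14; pad 2 to align 8 for offset; offset at 16 (size 8, align 8) → ends 24; total 24 bytes, alignment 8
width at 0 (size 4, align 4) → ends 4
pitch at 4 (size 24, align 4) → ends 28
layer at 28 (size 44, align 4) → ends 72
channels at 72 (size 24, align 4) → ends 96
height at 96 (size 4, align 4) → ends 100
format at 100 (size 1, align 1) → ends 101
pad 1 to align 2 for stride
stride at 102 (size 2, align 2) → ends 104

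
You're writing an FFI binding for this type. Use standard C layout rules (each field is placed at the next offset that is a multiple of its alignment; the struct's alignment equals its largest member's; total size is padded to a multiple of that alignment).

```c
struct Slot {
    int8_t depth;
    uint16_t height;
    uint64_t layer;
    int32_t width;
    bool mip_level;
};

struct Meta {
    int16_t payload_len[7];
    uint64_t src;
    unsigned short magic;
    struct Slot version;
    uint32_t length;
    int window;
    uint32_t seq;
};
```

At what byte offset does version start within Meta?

Slot: depth at 0 (size 1, align 1) → ends 1; pad 1 to align 2 for height; height at 2 (size 2, align 2) → ends 4; pad 4 to align 8 for layer; layer at 8 (size 8, align 8) → ends 16; width at 16 (size 4, align 4) → ends 20; mip_level at 20 (size 1, align 1) → ends 21; tail pad 3 to reach multiple of 8; total 24 bytes, alignment 8
payload_len at 0 (size 14, align 2) → ends 14
pad 2 to align 8 for src
src at 16 (size 8, align 8) → ends 24
magic at 24 (size 2, align 2) → ends 26
pad 6 to align 8 for version
version at 32 (size 24, align 8) → ends 56

32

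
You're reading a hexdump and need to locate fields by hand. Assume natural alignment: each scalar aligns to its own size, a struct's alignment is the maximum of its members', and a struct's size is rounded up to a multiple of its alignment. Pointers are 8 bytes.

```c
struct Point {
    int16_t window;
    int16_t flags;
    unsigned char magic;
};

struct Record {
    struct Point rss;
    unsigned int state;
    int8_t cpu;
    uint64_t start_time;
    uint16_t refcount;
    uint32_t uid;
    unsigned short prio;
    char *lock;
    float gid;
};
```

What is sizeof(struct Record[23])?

1288

Point: 0..2  window  (2B, 2-aligned); 2..4  flags  (2B, 2-aligned); 4..5  magic  (1B, 1-aligned); 5..6  -- tail padding (1B); sizeof = 6, alignof = 2
0..6  rss  (6B, 2-aligned)
6..8  -- padding (2B)
8..12  state  (4B, 4-aligned)
12..13  cpu  (1B, 1-aligned)
13..16  -- padding (3B)
16..24  start_time  (8B, 8-aligned)
24..26  refcount  (2B, 2-aligned)
26..28  -- padding (2B)
28..32  uid  (4B, 4-aligned)
32..34  prio  (2B, 2-aligned)
34..40  -- padding (6B)
40..48  lock  (8B, 8-aligned)
48..52  gid  (4B, 4-aligned)
52..56  -- tail padding (4B)
sizeof = 56, alignof = 8
array of 23: 23 × 56 = 1288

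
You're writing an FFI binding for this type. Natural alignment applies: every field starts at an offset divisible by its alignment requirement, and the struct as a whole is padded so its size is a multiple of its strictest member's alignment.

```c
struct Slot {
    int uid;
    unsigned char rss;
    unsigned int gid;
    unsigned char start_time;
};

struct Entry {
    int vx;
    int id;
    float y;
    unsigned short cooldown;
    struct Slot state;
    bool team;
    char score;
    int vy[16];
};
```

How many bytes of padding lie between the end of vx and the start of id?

Slot: 0..4  uid  (4B, 4-aligned); 4..5  rss  (1B, 1-aligned); 5..8  -- padding (3B); 8..12  gid  (4B, 4-aligned); 12..13  start_time  (1B, 1-aligned); 13..16  -- tail padding (3B); sizeof = 16, alignof = 4
0..4  vx  (4B, 4-aligned)
4..8  id  (4B, 4-aligned)

0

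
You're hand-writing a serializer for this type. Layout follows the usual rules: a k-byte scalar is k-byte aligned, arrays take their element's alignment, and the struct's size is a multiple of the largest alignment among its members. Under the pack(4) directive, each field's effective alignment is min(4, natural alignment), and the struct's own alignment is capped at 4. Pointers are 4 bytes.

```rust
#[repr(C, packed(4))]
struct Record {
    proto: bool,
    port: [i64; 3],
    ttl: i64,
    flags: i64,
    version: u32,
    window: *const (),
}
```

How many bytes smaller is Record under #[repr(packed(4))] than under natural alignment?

4

natural layout:
  proto at 0 (size 1, align 1) → ends 1
  pad 7 to align 8 for port
  port at 8 (size 24, align 8) → ends 32
  ttl at 32 (size 8, align 8) → ends 40
  flags at 40 (size 8, align 8) → ends 48
  version at 48 (size 4, align 4) → ends 52
  window at 52 (size 4, align 4) → ends 56
  total 56 bytes, alignment 8
packed(4) layout:
  proto at 0 (size 1, align 1) → ends 1
  pad 3 to align 4 for port
  port at 4 (size 24, align 4) → ends 28
  ttl at 28 (size 8, align 4) → ends 36
  flags at 36 (size 8, align 4) → ends 44
  version at 44 (size 4, align 4) → ends 48
  window at 48 (size 4, align 4) → ends 52
  total 52 bytes, alignment 4
56 − 52 = 4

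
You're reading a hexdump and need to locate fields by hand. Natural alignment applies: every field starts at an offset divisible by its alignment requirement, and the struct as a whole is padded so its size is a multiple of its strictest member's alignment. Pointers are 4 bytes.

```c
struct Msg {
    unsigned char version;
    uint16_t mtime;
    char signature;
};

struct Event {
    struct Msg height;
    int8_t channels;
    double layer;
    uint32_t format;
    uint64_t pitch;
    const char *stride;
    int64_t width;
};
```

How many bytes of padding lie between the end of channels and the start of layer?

1

Msg: 0..1  version  (1B, 1-aligned); 1..2  -- padding (1B); 2..4  mtime  (2B, 2-aligned); 4..5  signature  (1B, 1-aligned); 5..6  -- tail padding (1B); sizeof = 6, alignof = 2
0..6  height  (6B, 2-aligned)
6..7  channels  (1B, 1-aligned)
7..8  -- padding (1B)
8..16  layer  (8B, 8-aligned)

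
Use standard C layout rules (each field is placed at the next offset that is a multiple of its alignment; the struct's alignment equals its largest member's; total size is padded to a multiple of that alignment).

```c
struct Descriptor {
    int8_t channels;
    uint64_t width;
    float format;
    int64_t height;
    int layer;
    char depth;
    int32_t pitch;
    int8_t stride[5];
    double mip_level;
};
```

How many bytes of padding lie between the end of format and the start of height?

0..1  channels  (1B, 1-aligned)
1..8  -- padding (7B)
8..16  width  (8B, 8-aligned)
16..20  format  (4B, 4-aligned)
20..24  -- padding (4B)
24..32  height  (8B, 8-aligned)

4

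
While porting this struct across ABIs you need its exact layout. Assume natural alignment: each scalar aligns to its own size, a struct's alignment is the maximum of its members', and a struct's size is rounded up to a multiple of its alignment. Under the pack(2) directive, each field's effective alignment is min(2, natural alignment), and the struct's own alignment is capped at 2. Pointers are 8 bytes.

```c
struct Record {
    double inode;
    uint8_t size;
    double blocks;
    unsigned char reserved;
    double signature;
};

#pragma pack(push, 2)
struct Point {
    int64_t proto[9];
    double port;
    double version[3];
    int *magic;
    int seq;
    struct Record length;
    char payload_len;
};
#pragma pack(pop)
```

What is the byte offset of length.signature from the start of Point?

Record: 0..8  inode  (8B, 8-aligned); 8..9  size  (1B, 1-aligned); 9..16  -- padding (7B); 16..24  blocks  (8B, 8-aligned); 24..25  reserved  (1B, 1-aligned); 25..32  -- padding (7B); 32..40  signature  (8B, 8-aligned); sizeof = 40, alignof = 8
0..72  proto  (72B, 2-aligned)
72..80  port  (8B, 2-aligned)
80..104  version  (24B, 2-aligned)
104..112  magic  (8B, 2-aligned)
112..116  seq  (4B, 2-aligned)
116..156  length  (40B, 2-aligned)
within Record: signature at 32
116 + 32 = 148

148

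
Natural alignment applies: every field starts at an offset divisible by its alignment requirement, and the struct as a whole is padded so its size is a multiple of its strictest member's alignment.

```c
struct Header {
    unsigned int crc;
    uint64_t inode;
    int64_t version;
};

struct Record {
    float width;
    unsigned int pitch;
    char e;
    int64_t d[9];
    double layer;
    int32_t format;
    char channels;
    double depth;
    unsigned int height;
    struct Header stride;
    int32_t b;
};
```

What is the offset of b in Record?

144

Header: crc at 0 (size 4, align 4) → ends 4; pad 4 to align 8 for inode; inode at 8 (size 8, align 8) → ends 16; version at 16 (size 8, align 8) → ends 24; total 24 bytes, alignment 8
width at 0 (size 4, align 4) → ends 4
pitch at 4 (size 4, align 4) → ends 8
e at 8 (size 1, align 1) → ends 9
pad 7 to align 8 for d
d at 16 (size 72, align 8) → ends 88
layer at 88 (size 8, align 8) → ends 96
format at 96 (size 4, align 4) → ends 100
channels at 100 (size 1, align 1) → ends 101
pad 3 to align 8 for depth
depth at 104 (size 8, align 8) → ends 112
height at 112 (size 4, align 4) → ends 116
pad 4 to align 8 for stride
stride at 120 (size 24, align 8) → ends 144
b at 144 (size 4, align 4) → ends 148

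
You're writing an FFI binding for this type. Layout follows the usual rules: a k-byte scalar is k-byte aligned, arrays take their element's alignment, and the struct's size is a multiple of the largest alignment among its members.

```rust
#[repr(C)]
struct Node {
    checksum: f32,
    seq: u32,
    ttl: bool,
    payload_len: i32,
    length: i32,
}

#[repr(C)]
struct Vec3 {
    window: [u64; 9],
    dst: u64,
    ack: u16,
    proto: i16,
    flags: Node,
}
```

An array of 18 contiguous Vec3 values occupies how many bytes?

1872

Node: @0: checksum [4B, align 4] → 4; @4: seq [4B, align 4] → 8; @8: ttl [1B, align 1] → 9; +3 pad (align 4); @12: payload_len [4B, align 4] → 16; @16: length [4B, align 4] → 20; size 20, align 4
@0: window [72B, align 8] → 72
@72: dst [8B, align 8] → 80
@80: ack [2B, align 2] → 82
@82: proto [2B, align 2] → 84
@84: flags [20B, align 4] → 104
size 104, align 8
array of 18: 18 × 104 = 1872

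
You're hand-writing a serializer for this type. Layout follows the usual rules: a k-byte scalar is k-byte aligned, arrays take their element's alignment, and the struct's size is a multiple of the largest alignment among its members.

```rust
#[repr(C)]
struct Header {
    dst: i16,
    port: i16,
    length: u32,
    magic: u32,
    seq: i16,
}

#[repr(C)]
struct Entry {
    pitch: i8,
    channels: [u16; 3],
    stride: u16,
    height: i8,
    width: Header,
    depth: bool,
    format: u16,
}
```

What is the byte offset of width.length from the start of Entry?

Header: dst at 0 (size 2, align 2) → ends 2; port at 2 (size 2, align 2) → ends 4; length at 4 (size 4, align 4) → ends 8; magic at 8 (size 4, align 4) → ends 12; seq at 12 (size 2, align 2) → ends 14; tail pad 2 to reach multiple of 4; total 16 bytes, alignment 4
pitch at 0 (size 1, align 1) → ends 1
pad 1 to align 2 for channels
channels at 2 (size 6, align 2) → ends 8
stride at 8 (size 2, align 2) → ends 10
height at 10 (size 1, align 1) → ends 11
pad 1 to align 4 for width
width at 12 (size 16, align 4) → ends 28
within Header: length at 4
12 + 4 = 16

16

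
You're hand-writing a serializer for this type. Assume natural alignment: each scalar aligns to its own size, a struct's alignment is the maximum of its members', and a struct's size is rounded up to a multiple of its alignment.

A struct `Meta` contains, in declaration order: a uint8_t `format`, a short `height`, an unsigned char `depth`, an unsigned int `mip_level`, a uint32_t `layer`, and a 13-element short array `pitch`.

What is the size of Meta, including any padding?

0..1  format  (1B, 1-aligned)
1..2  -- padding (1B)
2..4  height  (2B, 2-aligned)
4..5  depth  (1B, 1-aligned)
5..8  -- padding (3B)
8..12  mip_level  (4B, 4-aligned)
12..16  layer  (4B, 4-aligned)
16..42  pitch  (26B, 2-aligned)
42..44  -- tail padding (2B)
sizeof = 44, alignof = 4

44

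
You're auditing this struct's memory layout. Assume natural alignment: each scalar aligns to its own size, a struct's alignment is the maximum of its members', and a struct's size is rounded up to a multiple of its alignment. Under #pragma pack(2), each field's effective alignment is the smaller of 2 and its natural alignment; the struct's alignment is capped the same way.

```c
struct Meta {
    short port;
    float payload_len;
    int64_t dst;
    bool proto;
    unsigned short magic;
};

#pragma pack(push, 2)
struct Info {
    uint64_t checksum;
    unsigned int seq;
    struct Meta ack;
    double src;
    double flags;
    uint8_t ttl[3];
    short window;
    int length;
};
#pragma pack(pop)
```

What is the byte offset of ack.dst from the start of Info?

20

Meta: 0..2  port  (2B, 2-aligned); 2..4  -- padding (2B); 4..8  payload_len  (4B, 4-aligned); 8..16  dst  (8B, 8-aligned); 16..17  proto  (1B, 1-aligned); 17..18  -- padding (1B); 18..20  magic  (2B, 2-aligned); 20..24  -- tail padding (4B); sizeof = 24, alignof = 8
0..8  checksum  (8B, 2-aligned)
8..12  seq  (4B, 2-aligned)
12..36  ack  (24B, 2-aligned)
within Meta: dst at 8
12 + 8 = 20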